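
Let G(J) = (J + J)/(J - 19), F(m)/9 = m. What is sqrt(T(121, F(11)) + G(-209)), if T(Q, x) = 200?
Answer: sqrt(7266)/6 ≈ 14.207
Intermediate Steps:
F(m) = 9*m
G(J) = 2*J/(-19 + J) (G(J) = (2*J)/(-19 + J) = 2*J/(-19 + J))
sqrt(T(121, F(11)) + G(-209)) = sqrt(200 + 2*(-209)/(-19 - 209)) = sqrt(200 + 2*(-209)/(-228)) = sqrt(200 + 2*(-209)*(-1/228)) = sqrt(200 + 11/6) = sqrt(1211/6) = sqrt(7266)/6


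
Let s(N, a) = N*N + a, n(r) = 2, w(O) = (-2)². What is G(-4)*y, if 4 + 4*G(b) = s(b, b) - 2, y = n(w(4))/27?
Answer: ⅑ ≈ 0.11111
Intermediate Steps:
w(O) = 4
y = 2/27 ≈ 0.074074
s(N, a) = a + N² (s(N, a) = N² + a = a + N²)
G(b) = -3/2 + b/4 + b²/4 (G(b) = -1 + ((b + b²) - 2)/4 = -1 + (-2 + b + b²)/4 = -1 + (-½ + b/4 + b²/4) = -3/2 + b/4 + b²/4)
G(-4)*y = (-3/2 + (¼)*(-4) + (¼)*(-4)²)*(2/27) = (-3/2 - 1 + (¼)*16)*(2/27) = (-3/2 - 1 + 4)*(2/27) = (3/2)*(2/27) = ⅑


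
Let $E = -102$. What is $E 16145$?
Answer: $-1646790$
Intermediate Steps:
$E 16145 = \left(-102\right) 16145 = -1646790$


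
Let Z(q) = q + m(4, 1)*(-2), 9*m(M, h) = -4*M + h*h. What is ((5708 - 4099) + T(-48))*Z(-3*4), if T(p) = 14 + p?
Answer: -13650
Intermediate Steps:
m(M, h) = -4*M/9 + h**2/9 (m(M, h) = (-4*M + h*h)/9 = (-4*M + h**2)/9 = (h**2 - 4*M)/9 = -4*M/9 + h**2/9)
Z(q) = 10/3 + q (Z(q) = q + (-4/9*4 + (1/9)*1**2)*(-2) = q + (-16/9 + (1/9)*1)*(-2) = q + (-16/9 + 1/9)*(-2) = q - 5/3*(-2) = q + 10/3 = 10/3 + q)
((5708 - 4099) + T(-48))*Z(-3*4) = ((5708 - 4099) + (14 - 48))*(10/3 - 3*4) = (1609 - 34)*(10/3 - 12) = 1575*(-26/3) = -13650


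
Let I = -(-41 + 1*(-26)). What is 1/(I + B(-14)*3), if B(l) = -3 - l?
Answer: 1/100 ≈ 0.010000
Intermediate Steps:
I = 67 (I = -(-41 - 26) = -1*(-67) = 67)
1/(I + B(-14)*3) = 1/(67 + (-3 - 1*(-14))*3) = 1/(67 + (-3 + 14)*3) = 1/(67 + 11*3) = 1/(67 + 33) = 1/100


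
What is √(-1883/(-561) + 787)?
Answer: √248741790/561 ≈ 28.113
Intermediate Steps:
√(-1883/(-561) + 787) = √(-1883*(-1/561) + 787) = √(1883/561 + 787) = √(443390/561) = √248741790/561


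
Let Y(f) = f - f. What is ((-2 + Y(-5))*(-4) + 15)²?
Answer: 529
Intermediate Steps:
Y(f) = 0
((-2 + Y(-5))*(-4) + 15)² = ((-2 + 0)*(-4) + 15)² = (-2*(-4) + 15)² = (8 + 15)² = 23² = 529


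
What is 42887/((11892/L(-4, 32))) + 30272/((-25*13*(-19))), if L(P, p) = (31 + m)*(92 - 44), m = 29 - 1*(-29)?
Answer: 94308491652/6119425 ≈ 15411.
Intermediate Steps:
m = 58 (m = 29 + 29 = 58)
L(P, p) = 4272 (L(P, p) = (31 + 58)*(92 - 44) = 89*48 = 4272)
42887/((11892/L(-4, 32))) + 30272/((-25*13*(-19))) = 42887/((11892/4272)) + 30272/((-25*13*(-19))) = 42887/((11892*(1/4272))) + 30272/((-325*(-19))) = 42887/(991/356) + 30272/6175 = 42887*(356/991) + 30272*(1/6175) = 15267772/991 + 30272/6175 = 94308491652/6119425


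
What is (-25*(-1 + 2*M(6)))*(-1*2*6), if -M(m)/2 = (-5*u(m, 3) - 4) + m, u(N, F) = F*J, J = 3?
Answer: 51300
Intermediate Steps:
u(N, F) = 3*F (u(N, F) = F*3 = 3*F)
M(m) = 98 - 2*m (M(m) = -2*((-15*3 - 4) + m) = -2*((-5*9 - 4) + m) = -2*((-45 - 4) + m) = -2*(-49 + m) = 98 - 2*m)
(-25*(-1 + 2*M(6)))*(-1*2*6) = (-25*(-1 + 2*(98 - 2*6)))*(-1*2*6) = (-25*(-1 + 2*(98 - 12)))*(-2*6) = -25*(-1 + 2*86)*(-12) = -25*(-1 + 172)*(-12) = -25*171*(-12) = -4275*(-12) = 51300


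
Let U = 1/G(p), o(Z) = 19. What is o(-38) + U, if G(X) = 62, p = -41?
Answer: 1179/62 ≈ 19.016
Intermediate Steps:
U = 1/62 ≈ 0.016129
o(-38) + U = 19 + 1/62 = 1179/62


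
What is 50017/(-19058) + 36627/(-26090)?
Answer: -500745224/124305805 ≈ -4.0283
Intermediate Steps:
50017/(-19058) + 36627/(-26090) = 50017*(-1/19058) + 36627*(-1/26090) = -50017/19058 - 36627/26090 = -500745224/124305805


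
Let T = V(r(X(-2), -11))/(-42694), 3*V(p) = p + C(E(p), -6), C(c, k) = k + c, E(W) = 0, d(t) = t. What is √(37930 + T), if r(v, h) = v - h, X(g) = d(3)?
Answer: √155560400144166/64041 ≈ 194.76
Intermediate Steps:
X(g) = 3
C(c, k) = c + k
V(p) = -2 + p/3 (V(p) = (p + (0 - 6))/3 = (p - 6)/3 = (-6 + p)/3 = -2 + p/3)
T = -4/64041 (T = (-2 + (3 - 1*(-11))/3)/(-42694) = (-2 + (3 + 11)/3)*(-1/42694) = (-2 + (⅓)*14)*(-1/42694) = (-2 + 14/3)*(-1/42694) = (8/3)*(-1/42694) = -4/64041 ≈ -6.2460e-5)
√(37930 + T) = √(37930 - 4/64041) = √(2429075126/64041) = √155560400144166/64041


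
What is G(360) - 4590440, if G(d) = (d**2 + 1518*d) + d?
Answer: -3914000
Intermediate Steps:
G(d) = d**2 + 1519*d
G(360) - 4590440 = 360*(1519 + 360) - 4590440 = 360*1879 - 4590440 = 676440 - 4590440 = -3914000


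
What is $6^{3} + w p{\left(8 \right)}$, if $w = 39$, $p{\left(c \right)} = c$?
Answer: $528$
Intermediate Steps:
$6^{3} + w p{\left(8 \right)} = 6^{3} + 39 \cdot 8 = 216 + 312 = 528$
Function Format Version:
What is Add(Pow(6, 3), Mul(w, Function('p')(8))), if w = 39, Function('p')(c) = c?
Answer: 528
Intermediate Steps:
Add(Pow(6, 3), Mul(w, Function('p')(8))) = Add(Pow(6, 3), Mul(39, 8)) = Add(216, 312) = 528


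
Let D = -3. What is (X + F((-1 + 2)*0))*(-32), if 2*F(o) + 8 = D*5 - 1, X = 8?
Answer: 128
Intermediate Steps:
F(o) = -12 (F(o) = -4 + (-3*5 - 1)/2 = -4 + (-15 - 1)/2 = -4 + (½)*(-16) = -4 - 8 = -12)
(X + F((-1 + 2)*0))*(-32) = (8 - 12)*(-32) = -4*(-32) = 128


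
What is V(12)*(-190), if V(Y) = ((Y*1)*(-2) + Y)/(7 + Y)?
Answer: 120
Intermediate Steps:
V(Y) = -Y/(7 + Y) (V(Y) = (Y*(-2) + Y)/(7 + Y) = (-2*Y + Y)/(7 + Y) = (-Y)/(7 + Y) = -Y/(7 + Y))
V(12)*(-190) = -1*12/(7 + 12)*(-190) = -1*12/19*(-190) = -1*12*1/19*(-190) = -12/19*(-190) = 120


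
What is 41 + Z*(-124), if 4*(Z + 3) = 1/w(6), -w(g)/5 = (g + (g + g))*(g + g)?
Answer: 446071/1080 ≈ 413.03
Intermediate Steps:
w(g) = -30*g² (w(g) = -5*(g + (g + g))*(g + g) = -5*(g + 2*g)*2*g = -5*3*g*2*g = -30*g²)
Z = -12961/4320 (Z = -3 + 1/(4*((-30*6²))) = -3 + 1/(4*((-30*36))) = -3 + (¼)/(-1080) = -3 + (¼)*(-1/1080) = -3 - 1/4320 = -12961/4320 ≈ -3.0002)
41 + Z*(-124) = 41 - 12961/4320*(-124) = 41 + 401791/1080 = 446071/1080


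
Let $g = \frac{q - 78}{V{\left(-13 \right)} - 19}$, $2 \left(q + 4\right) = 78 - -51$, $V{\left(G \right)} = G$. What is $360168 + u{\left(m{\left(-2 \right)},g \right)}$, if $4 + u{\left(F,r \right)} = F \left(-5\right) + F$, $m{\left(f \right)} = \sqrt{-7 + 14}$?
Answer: $360164 - 4 \sqrt{7} \approx 3.6015 \cdot 10^{5}$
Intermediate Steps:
$q = \frac{121}{2}$ ($q = -4 + \frac{78 - -51}{2} = -4 + \frac{78 + 51}{2} = -4 + \frac{1}{2} \cdot 129 = -4 + \frac{129}{2} = \frac{121}{2} \approx 60.5$)
$m{\left(f \right)} = \sqrt{7}$
$g = \frac{35}{64}$ ($g = \frac{\frac{121}{2} - 78}{-13 - 19} = - \frac{35}{2 \left(-32\right)} = \left(- \frac{35}{2}\right) \left(- \frac{1}{32}\right) = \frac{35}{64} \approx 0.54688$)
$u{\left(F,r \right)} = -4 - 4 F$ ($u{\left(F,r \right)} = -4 + \left(F \left(-5\right) + F\right) = -4 + \left(- 5 F + F\right) = -4 - 4 F$)
$360168 + u{\left(m{\left(-2 \right)},g \right)} = 360168 - \left(4 + 4 \sqrt{7}\right) = 360164 - 4 \sqrt{7}$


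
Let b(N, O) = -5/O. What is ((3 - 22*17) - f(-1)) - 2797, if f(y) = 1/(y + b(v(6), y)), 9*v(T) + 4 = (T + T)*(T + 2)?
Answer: -12673/4 ≈ -3168.3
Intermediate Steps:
v(T) = -4/9 + 2*T*(2 + T)/9 (v(T) = -4/9 + ((T + T)*(T + 2))/9 = -4/9 + ((2*T)*(2 + T))/9 = -4/9 + (2*T*(2 + T))/9 = -4/9 + 2*T*(2 + T)/9)
f(y) = 1/(y - 5/y)
((3 - 22*17) - f(-1)) - 2797 = ((3 - 22*17) - (-1)/(-5 + (-1)**2)) - 2797 = ((3 - 374) - (-1)/(-5 + 1)) - 2797 = (-371 - (-1)/(-4)) - 2797 = (-371 - (-1)*(-1)/4) - 2797 = (-371 - 1*1/4) - 2797 = (-371 - 1/4) - 2797 = -1485/4 - 2797 = -12673/4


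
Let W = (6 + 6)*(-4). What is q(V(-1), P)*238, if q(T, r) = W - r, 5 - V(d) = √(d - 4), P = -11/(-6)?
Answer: -35581/3 ≈ -11860.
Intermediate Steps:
P = 11/6 (P = -11*(-⅙) = 11/6 ≈ 1.8333)
V(d) = 5 - √(-4 + d) (V(d) = 5 - √(d - 4) = 5 - √(-4 + d))
W = -48 (W = 12*(-4) = -48)
q(T, r) = -48 - r
q(V(-1), P)*238 = (-48 - 1*11/6)*238 = (-48 - 11/6)*238 = -299/6*238 = -35581/3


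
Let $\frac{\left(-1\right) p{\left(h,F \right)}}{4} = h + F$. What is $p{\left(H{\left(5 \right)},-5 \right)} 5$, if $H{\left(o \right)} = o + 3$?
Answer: $-60$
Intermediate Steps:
$H{\left(o \right)} = 3 + o$
$p{\left(h,F \right)} = - 4 F - 4 h$ ($p{\left(h,F \right)} = - 4 \left(h + F\right) = - 4 \left(F + h\right) = - 4 F - 4 h$)
$p{\left(H{\left(5 \right)},-5 \right)} 5 = \left(\left(-4\right) \left(-5\right) - 4 \left(3 + 5\right)\right) 5 = \left(20 - 32\right) 5 = \left(-12\right) 5 = -60$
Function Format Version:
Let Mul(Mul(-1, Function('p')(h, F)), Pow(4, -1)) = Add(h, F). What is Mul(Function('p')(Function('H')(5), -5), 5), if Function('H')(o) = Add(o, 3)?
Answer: -60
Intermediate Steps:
Function('H')(o) = Add(3, o)
Function('p')(h, F) = Add(Mul(-4, F), Mul(-4, h)) (Function('p')(h, F) = Mul(-4, Add(h, F)) = Mul(-4, Add(F, h)) = Add(Mul(-4, F), Mul(-4, h)))
Mul(Function('p')(Function('H')(5), -5), 5) = Mul(Add(Mul(-4, -5), Mul(-4, Add(3, 5))), 5) = Mul(Add(20, Mul(-4, 8)), 5) = Mul(Add(20, -32), 5) = Mul(-12, 5) = -60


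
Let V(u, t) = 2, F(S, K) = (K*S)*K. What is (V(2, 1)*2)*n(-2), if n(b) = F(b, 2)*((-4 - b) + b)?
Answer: 128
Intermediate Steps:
F(S, K) = S*K²
n(b) = -16*b (n(b) = (b*2²)*((-4 - b) + b) = (b*4)*(-4) = (4*b)*(-4) = -16*b)
(V(2, 1)*2)*n(-2) = (2*2)*(-16*(-2)) = 4*32 = 128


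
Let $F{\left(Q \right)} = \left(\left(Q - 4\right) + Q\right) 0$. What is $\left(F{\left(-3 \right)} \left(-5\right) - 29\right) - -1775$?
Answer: $1746$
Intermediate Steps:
$F{\left(Q \right)} = 0$ ($F{\left(Q \right)} = \left(\left(Q - 4\right) + Q\right) 0 = \left(\left(-4 + Q\right) + Q\right) 0 = \left(-4 + 2 Q\right) 0 = 0$)
$\left(F{\left(-3 \right)} \left(-5\right) - 29\right) - -1775 = \left(0 \left(-5\right) - 29\right) - -1775 = \left(0 - 29\right) + 1775 = -29 + 1775 = 1746$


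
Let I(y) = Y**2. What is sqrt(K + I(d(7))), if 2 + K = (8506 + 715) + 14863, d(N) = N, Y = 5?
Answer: sqrt(24107) ≈ 155.26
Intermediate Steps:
K = 24082 (K = -2 + ((8506 + 715) + 14863) = -2 + (9221 + 14863) = -2 + 24084 = 24082)
I(y) = 25 (I(y) = 5**2 = 25)
sqrt(K + I(d(7))) = sqrt(24082 + 25) = sqrt(24107)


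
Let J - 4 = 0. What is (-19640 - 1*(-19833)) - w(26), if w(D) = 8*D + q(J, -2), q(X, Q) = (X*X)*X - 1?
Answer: -78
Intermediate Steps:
J = 4 (J = 4 + 0 = 4)
q(X, Q) = -1 + X³ (q(X, Q) = X²*X - 1 = X³ - 1 = -1 + X³)
w(D) = 63 + 8*D (w(D) = 8*D + (-1 + 4³) = 8*D + (-1 + 64) = 8*D + 63 = 63 + 8*D)
(-19640 - 1*(-19833)) - w(26) = (-19640 - 1*(-19833)) - (63 + 8*26) = (-19640 + 19833) - (63 + 208) = 193 - 1*271 = 193 - 271 = -78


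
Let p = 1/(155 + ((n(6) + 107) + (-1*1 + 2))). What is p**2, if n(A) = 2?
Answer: 1/70225 ≈ 1.4240e-5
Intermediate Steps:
p = 1/265 (p = 1/(155 + ((2 + 107) + (-1*1 + 2))) = 1/(155 + (109 + (-1 + 2))) = 1/(155 + (109 + 1)) = 1/(155 + 110) = 1/265 ≈ 0.0037736)
p**2 = (1/265)**2 = 1/70225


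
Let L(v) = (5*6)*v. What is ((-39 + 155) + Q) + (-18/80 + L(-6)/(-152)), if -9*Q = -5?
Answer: 803801/6840 ≈ 117.51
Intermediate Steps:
Q = 5/9 (Q = -⅑*(-5) = 5/9 ≈ 0.55556)
L(v) = 30*v
((-39 + 155) + Q) + (-18/80 + L(-6)/(-152)) = ((-39 + 155) + 5/9) + (-18/80 + (30*(-6))/(-152)) = (116 + 5/9) + (-18*1/80 - 180*(-1/152)) = 1049/9 + (-9/40 + 45/38) = 1049/9 + 729/760 = 803801/6840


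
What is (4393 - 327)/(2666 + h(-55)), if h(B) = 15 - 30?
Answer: 4066/2651 ≈ 1.5338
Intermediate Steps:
h(B) = -15
(4393 - 327)/(2666 + h(-55)) = (4393 - 327)/(2666 - 15) = 4066/2651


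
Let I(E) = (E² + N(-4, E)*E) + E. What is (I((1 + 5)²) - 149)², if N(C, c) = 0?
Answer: 1399489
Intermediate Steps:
I(E) = E + E² (I(E) = (E² + 0*E) + E = (E² + 0) + E = E² + E = E + E²)
(I((1 + 5)²) - 149)² = ((1 + 5)²*(1 + (1 + 5)²) - 149)² = (6²*(1 + 6²) - 149)² = (36*(1 + 36) - 149)² = (36*37 - 149)² = (1332 - 149)² = 1183² = 1399489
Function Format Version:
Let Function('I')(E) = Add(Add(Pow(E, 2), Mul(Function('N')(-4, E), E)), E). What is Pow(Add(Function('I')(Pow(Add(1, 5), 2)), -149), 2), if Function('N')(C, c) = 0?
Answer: 1399489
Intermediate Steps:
Function('I')(E) = Add(E, Pow(E, 2)) (Function('I')(E) = Add(Add(Pow(E, 2), Mul(0, E)), E) = Add(Add(Pow(E, 2), 0), E) = Add(Pow(E, 2), E) = Add(E, Pow(E, 2)))
Pow(Add(Function('I')(Pow(Add(1, 5), 2)), -149), 2) = Pow(Add(Mul(Pow(Add(1, 5), 2), Add(1, Pow(Add(1, 5), 2))), -149), 2) = Pow(Add(Mul(Pow(6, 2), Add(1, Pow(6, 2))), -149), 2) = Pow(Add(Mul(36, Add(1, 36)), -149), 2) = Pow(Add(Mul(36, 37), -149), 2) = Pow(Add(1332, -149), 2) = Pow(1183, 2) = 1399489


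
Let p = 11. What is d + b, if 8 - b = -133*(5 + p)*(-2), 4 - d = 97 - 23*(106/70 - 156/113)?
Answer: -17156488/3955 ≈ -4337.9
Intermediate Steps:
d = -355648/3955 (d = 4 - (97 - 23*(106/70 - 156/113)) = 4 - (97 - 23*(106*(1/70) - 156*1/113)) = 4 - (97 - 23*(53/35 - 156/113)) = 4 - (97 - 23*529/3955) = 4 - (97 - 12167/3955) = 4 - 1*371468/3955 = 4 - 371468/3955 = -355648/3955 ≈ -89.924)
b = -4248 (b = 8 - (-133)*(5 + 11)*(-2) = 8 - (-133)*16*(-2) = 8 - (-133)*(-32) = 8 - 1*4256 = 8 - 4256 = -4248)
d + b = -355648/3955 - 4248 = -17156488/3955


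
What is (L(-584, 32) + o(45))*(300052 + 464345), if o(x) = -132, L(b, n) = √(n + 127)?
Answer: -100900404 + 764397*√159 ≈ -9.1262e+7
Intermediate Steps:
L(b, n) = √(127 + n)
(L(-584, 32) + o(45))*(300052 + 464345) = (√(127 + 32) - 132)*(300052 + 464345) = (√159 - 132)*764397 = (-132 + √159)*764397 = -100900404 + 764397*√159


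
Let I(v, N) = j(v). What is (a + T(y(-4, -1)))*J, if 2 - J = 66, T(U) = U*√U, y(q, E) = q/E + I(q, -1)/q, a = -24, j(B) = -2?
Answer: 1536 - 432*√2 ≈ 925.06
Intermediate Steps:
I(v, N) = -2
y(q, E) = -2/q + q/E (y(q, E) = q/E - 2/q = -2/q + q/E)
T(U) = U^(3/2)
J = -64 (J = 2 - 1*66 = 2 - 66 = -64)
(a + T(y(-4, -1)))*J = (-24 + (-2/(-4) - 4/(-1))^(3/2))*(-64) = (-24 + (-2*(-¼) - 4*(-1))^(3/2))*(-64) = (-24 + (½ + 4)^(3/2))*(-64) = (-24 + (9/2)^(3/2))*(-64) = (-24 + 27*√2/4)*(-64) = 1536 - 432*√2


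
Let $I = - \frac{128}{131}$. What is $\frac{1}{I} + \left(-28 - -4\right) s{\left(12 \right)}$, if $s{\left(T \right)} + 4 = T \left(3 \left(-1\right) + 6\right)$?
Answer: $- \frac{98435}{128} \approx -769.02$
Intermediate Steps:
$I = - \frac{128}{131}$ ($I = \left(-128\right) \frac{1}{131} = - \frac{128}{131} \approx -0.9771$)
$s{\left(T \right)} = -4 + 3 T$ ($s{\left(T \right)} = -4 + T \left(3 \left(-1\right) + 6\right) = -4 + T \left(-3 + 6\right) = -4 + T 3 = -4 + 3 T$)
$\frac{1}{I} + \left(-28 - -4\right) s{\left(12 \right)} = \frac{1}{- \frac{128}{131}} + \left(-28 - -4\right) \left(-4 + 3 \cdot 12\right) = - \frac{131}{128} + \left(-28 + 4\right) \left(-4 + 36\right) = - \frac{131}{128} - 768 = - \frac{98435}{128}$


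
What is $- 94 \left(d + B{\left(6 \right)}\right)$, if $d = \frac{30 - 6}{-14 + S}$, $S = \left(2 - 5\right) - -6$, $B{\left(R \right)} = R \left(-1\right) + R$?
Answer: $\frac{2256}{11} \approx 205.09$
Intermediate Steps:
$B{\left(R \right)} = 0$ ($B{\left(R \right)} = - R + R = 0$)
$S = 3$ ($S = -3 + 6 = 3$)
$d = - \frac{24}{11}$ ($d = \frac{30 - 6}{-14 + 3} = \frac{24}{-11} = 24 \left(- \frac{1}{11}\right) = - \frac{24}{11} \approx -2.1818$)
$- 94 \left(d + B{\left(6 \right)}\right) = - 94 \left(- \frac{24}{11} + 0\right) = \left(-94\right) \left(- \frac{24}{11}\right) = \frac{2256}{11}$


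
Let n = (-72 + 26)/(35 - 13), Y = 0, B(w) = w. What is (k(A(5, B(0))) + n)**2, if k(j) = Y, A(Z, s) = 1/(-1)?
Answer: 529/121 ≈ 4.3719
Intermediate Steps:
A(Z, s) = -1
n = -23/11 (n = -46/22 = -46*1/22 = -23/11 ≈ -2.0909)
k(j) = 0
(k(A(5, B(0))) + n)**2 = (0 - 23/11)**2 = (-23/11)**2 = 529/121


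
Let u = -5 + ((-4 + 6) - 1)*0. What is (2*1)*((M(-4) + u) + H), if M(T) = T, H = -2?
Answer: -22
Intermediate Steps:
u = -5 (u = -5 + (2 - 1)*0 = -5 + 1*0 = -5 + 0 = -5)
(2*1)*((M(-4) + u) + H) = (2*1)*((-4 - 5) - 2) = 2*(-9 - 2) = 2*(-11) = -22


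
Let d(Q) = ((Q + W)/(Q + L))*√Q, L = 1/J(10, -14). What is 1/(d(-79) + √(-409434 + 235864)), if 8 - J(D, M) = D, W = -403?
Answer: 159*I/(-964*√79 - 159*√173570) ≈ -0.0021254*I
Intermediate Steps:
J(D, M) = 8 - D
L = -½ (L = 1/(8 - 1*10) = 1/(8 - 10) = 1/(-2) = -½ ≈ -0.50000)
d(Q) = √Q*(-403 + Q)/(-½ + Q) (d(Q) = ((Q - 403)/(Q - ½))*√Q = ((-403 + Q)/(-½ + Q))*√Q = √Q*(-403 + Q)/(-½ + Q))
1/(d(-79) + √(-409434 + 235864)) = 1/(2*√(-79)*(-403 - 79)/(-1 + 2*(-79)) + √(-409434 + 235864)) = 1/(2*(I*√79)*(-482)/(-1 - 158) + √(-173570)) = 1/(2*(I*√79)*(-482)/(-159) + I*√173570) = 1/(2*(I*√79)*(-1/159)*(-482) + I*√173570) = 1/(964*I*√79/159 + I*√173570) = 1/(I*√173570 + 964*I*√79/159)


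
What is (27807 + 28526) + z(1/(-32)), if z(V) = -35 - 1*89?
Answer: 56209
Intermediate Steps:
z(V) = -124 (z(V) = -35 - 89 = -124)
(27807 + 28526) + z(1/(-32)) = (27807 + 28526) - 124 = 56333 - 124 = 56209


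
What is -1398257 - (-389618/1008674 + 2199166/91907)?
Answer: -64813240427623542/46352100659 ≈ -1.3983e+6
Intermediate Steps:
-1398257 - (-389618/1008674 + 2199166/91907) = -1398257 - (-389618*1/1008674 + 2199166*(1/91907)) = -1398257 - (-194809/504337 + 2199166/91907) = -1398257 - 1*1091216472179/46352100659 = -1398257 - 1091216472179/46352100659 = -64813240427623542/46352100659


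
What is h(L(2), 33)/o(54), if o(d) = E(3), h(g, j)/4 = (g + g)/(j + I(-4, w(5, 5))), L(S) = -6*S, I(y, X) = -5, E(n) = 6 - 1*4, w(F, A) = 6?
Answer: -12/7 ≈ -1.7143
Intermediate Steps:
E(n) = 2 (E(n) = 6 - 4 = 2)
h(g, j) = 8*g/(-5 + j) (h(g, j) = 4*((g + g)/(j - 5)) = 4*((2*g)/(-5 + j)) = 4*(2*g/(-5 + j)) = 8*g/(-5 + j))
o(d) = 2
h(L(2), 33)/o(54) = (8*(-6*2)/(-5 + 33))/2 = (8*(-12)/28)*(½) = (8*(-12)*(1/28))*(½) = -24/7*½ = -12/7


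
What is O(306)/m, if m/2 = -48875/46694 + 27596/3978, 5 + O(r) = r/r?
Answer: -185748732/547071437 ≈ -0.33953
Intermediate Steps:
O(r) = -4 (O(r) = -5 + r/r = -5 + 1 = -4)
m = 547071437/46437183 (m = 2*(-48875/46694 + 27596/3978) = 2*(-48875*1/46694 + 27596*(1/3978)) = 2*(-48875/46694 + 13798/1989) = 2*(547071437/92874366) = 547071437/46437183 ≈ 11.781)
O(306)/m = -4/547071437/46437183 = -4*46437183/547071437 = -185748732/547071437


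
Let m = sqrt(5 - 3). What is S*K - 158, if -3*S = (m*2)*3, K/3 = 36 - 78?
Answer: -158 + 252*sqrt(2) ≈ 198.38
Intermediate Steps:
K = -126 (K = 3*(36 - 78) = 3*(-42) = -126)
m = sqrt(2) ≈ 1.4142
S = -2*sqrt(2) (S = -sqrt(2)*2*3/3 = -2*sqrt(2)*3/3 = -2*sqrt(2) ≈ -2.8284)
S*K - 158 = -2*sqrt(2)*(-126) - 158 = 252*sqrt(2) - 158 = -158 + 252*sqrt(2)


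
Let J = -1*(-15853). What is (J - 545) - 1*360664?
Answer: -345356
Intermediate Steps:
J = 15853
(J - 545) - 1*360664 = (15853 - 545) - 1*360664 = 15308 - 360664 = -345356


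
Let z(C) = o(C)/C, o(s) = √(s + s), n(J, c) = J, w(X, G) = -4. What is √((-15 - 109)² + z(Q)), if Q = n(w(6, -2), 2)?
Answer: √(61504 - 2*I*√2)/2 ≈ 124.0 - 0.0028512*I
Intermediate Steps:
o(s) = √2*√s (o(s) = √(2*s) = √2*√s)
Q = -4
z(C) = √2/√C (z(C) = (√2*√C)/C = √2/√C)
√((-15 - 109)² + z(Q)) = √((-15 - 109)² + √2/√(-4)) = √((-124)² + √2*(-I/2)) = √(15376 - I*√2/2)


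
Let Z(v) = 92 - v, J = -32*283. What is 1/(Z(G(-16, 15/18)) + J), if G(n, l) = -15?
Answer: -1/8949 ≈ -0.00011174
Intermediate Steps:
J = -9056
1/(Z(G(-16, 15/18)) + J) = 1/((92 - 1*(-15)) - 9056) = 1/((92 + 15) - 9056) = 1/(107 - 9056) = 1/(-8949) = -1/8949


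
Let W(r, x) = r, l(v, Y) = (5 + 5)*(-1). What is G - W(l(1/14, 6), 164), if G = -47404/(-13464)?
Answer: 45511/3366 ≈ 13.521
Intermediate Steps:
l(v, Y) = -10 (l(v, Y) = 10*(-1) = -10)
G = 11851/3366 (G = -47404*(-1/13464) = 11851/3366 ≈ 3.5208)
G - W(l(1/14, 6), 164) = 11851/3366 - 1*(-10) = 11851/3366 + 10 = 45511/3366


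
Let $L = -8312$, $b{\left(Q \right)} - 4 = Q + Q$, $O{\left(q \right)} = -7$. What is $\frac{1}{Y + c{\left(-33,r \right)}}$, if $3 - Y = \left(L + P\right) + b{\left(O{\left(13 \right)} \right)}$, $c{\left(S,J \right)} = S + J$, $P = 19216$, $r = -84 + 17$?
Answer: $- \frac{1}{10991} \approx -9.0984 \cdot 10^{-5}$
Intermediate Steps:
$r = -67$
$b{\left(Q \right)} = 4 + 2 Q$ ($b{\left(Q \right)} = 4 + \left(Q + Q\right) = 4 + 2 Q$)
$c{\left(S,J \right)} = J + S$
$Y = -10891$ ($Y = 3 - \left(\left(-8312 + 19216\right) + \left(4 + 2 \left(-7\right)\right)\right) = 3 - \left(10904 + \left(4 - 14\right)\right) = 3 - \left(10904 - 10\right) = 3 - 10894 = -10891$)
$\frac{1}{Y + c{\left(-33,r \right)}} = \frac{1}{-10891 - 100} = \frac{1}{-10991} = - \frac{1}{10991}$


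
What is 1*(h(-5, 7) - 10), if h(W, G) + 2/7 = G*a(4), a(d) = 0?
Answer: -72/7 ≈ -10.286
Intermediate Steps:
h(W, G) = -2/7 (h(W, G) = -2/7 + G*0 = -2/7 + 0 = -2/7)
1*(h(-5, 7) - 10) = 1*(-2/7 - 10) = 1*(-72/7) = -72/7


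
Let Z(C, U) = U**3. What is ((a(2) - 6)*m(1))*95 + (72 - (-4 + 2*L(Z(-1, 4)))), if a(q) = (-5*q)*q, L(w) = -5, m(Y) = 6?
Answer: -14734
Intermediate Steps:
a(q) = -5*q**2
((a(2) - 6)*m(1))*95 + (72 - (-4 + 2*L(Z(-1, 4)))) = ((-5*2**2 - 6)*6)*95 + (72 - (-4 + 2*(-5))) = ((-5*4 - 6)*6)*95 + (72 - (-4 - 10)) = ((-20 - 6)*6)*95 + (72 - 1*(-14)) = -26*6*95 + (72 + 14) = -156*95 + 86 = -14820 + 86 = -14734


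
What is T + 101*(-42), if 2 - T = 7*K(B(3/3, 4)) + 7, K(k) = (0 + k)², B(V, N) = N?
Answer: -4359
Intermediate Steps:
K(k) = k²
T = -117 (T = 2 - (7*4² + 7) = 2 - (7*16 + 7) = 2 - (112 + 7) = 2 - 1*119 = 2 - 119 = -117)
T + 101*(-42) = -117 + 101*(-42) = -117 - 4242 = -4359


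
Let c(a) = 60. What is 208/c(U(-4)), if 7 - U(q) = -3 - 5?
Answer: 52/15 ≈ 3.4667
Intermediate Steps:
U(q) = 15 (U(q) = 7 - (-3 - 5) = 7 - 1*(-8) = 7 + 8 = 15)
208/c(U(-4)) = 208/60 = 208*(1/60) = 52/15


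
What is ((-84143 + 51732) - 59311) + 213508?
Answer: 121786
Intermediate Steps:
((-84143 + 51732) - 59311) + 213508 = (-32411 - 59311) + 213508 = -91722 + 213508 = 121786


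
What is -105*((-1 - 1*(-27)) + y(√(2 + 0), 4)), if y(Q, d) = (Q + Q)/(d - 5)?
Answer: -2730 + 210*√2 ≈ -2433.0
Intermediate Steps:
y(Q, d) = 2*Q/(-5 + d) (y(Q, d) = (2*Q)/(-5 + d) = 2*Q/(-5 + d))
-105*((-1 - 1*(-27)) + y(√(2 + 0), 4)) = -105*((-1 - 1*(-27)) + 2*√(2 + 0)/(-5 + 4)) = -105*((-1 + 27) + 2*√2/(-1)) = -105*(26 + 2*√2*(-1)) = -105*(26 - 2*√2) = -2730 + 210*√2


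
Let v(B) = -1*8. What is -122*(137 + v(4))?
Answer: -15738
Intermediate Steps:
v(B) = -8
-122*(137 + v(4)) = -122*(137 - 8) = -122*129 = -15738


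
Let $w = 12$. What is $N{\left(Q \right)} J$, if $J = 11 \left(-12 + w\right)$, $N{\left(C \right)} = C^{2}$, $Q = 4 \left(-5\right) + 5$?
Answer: $0$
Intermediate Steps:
$Q = -15$ ($Q = -20 + 5 = -15$)
$J = 0$ ($J = 11 \left(-12 + 12\right) = 11 \cdot 0 = 0$)
$N{\left(Q \right)} J = \left(-15\right)^{2} \cdot 0 = 225 \cdot 0 = 0$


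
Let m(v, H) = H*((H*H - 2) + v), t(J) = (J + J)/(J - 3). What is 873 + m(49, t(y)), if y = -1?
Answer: 7173/8 ≈ 896.63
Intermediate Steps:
t(J) = 2*J/(-3 + J) (t(J) = (2*J)/(-3 + J) = 2*J/(-3 + J))
m(v, H) = H*(-2 + v + H**2) (m(v, H) = H*((H**2 - 2) + v) = H*((-2 + H**2) + v) = H*(-2 + v + H**2))
873 + m(49, t(y)) = 873 + (2*(-1)/(-3 - 1))*(-2 + 49 + (2*(-1)/(-3 - 1))**2) = 873 + (2*(-1)/(-4))*(-2 + 49 + (2*(-1)/(-4))**2) = 873 + (2*(-1)*(-1/4))*(-2 + 49 + (2*(-1)*(-1/4))**2) = 873 + (-2 + 49 + (1/2)**2)/2 = 873 + (-2 + 49 + 1/4)/2 = 873 + (1/2)*(189/4) = 873 + 189/8 = 7173/8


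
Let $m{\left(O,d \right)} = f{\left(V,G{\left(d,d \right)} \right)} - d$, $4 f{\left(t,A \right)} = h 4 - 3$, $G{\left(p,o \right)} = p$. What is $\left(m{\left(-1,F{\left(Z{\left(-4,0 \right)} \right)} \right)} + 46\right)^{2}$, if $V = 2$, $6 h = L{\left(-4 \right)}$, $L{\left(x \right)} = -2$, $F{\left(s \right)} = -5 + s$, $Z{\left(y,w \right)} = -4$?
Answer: $\frac{418609}{144} \approx 2907.0$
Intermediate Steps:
$h = - \frac{1}{3}$ ($h = \frac{1}{6} \left(-2\right) = - \frac{1}{3} \approx -0.33333$)
$f{\left(t,A \right)} = - \frac{13}{12}$ ($f{\left(t,A \right)} = \frac{\left(- \frac{1}{3}\right) 4 - 3}{4} = \frac{- \frac{4}{3} - 3}{4} = \frac{1}{4} \left(- \frac{13}{3}\right) = - \frac{13}{12}$)
$m{\left(O,d \right)} = - \frac{13}{12} - d$
$\left(m{\left(-1,F{\left(Z{\left(-4,0 \right)} \right)} \right)} + 46\right)^{2} = \left(\left(- \frac{13}{12} - \left(-5 - 4\right)\right) + 46\right)^{2} = \left(\left(- \frac{13}{12} - -9\right) + 46\right)^{2} = \left(\left(- \frac{13}{12} + 9\right) + 46\right)^{2} = \left(\frac{95}{12} + 46\right)^{2} = \left(\frac{647}{12}\right)^{2} = \frac{418609}{144}$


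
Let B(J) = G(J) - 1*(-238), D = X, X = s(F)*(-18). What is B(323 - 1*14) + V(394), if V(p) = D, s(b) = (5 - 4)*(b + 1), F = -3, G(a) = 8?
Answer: 282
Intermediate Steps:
s(b) = 1 + b (s(b) = 1*(1 + b) = 1 + b)
X = 36 (X = (1 - 3)*(-18) = -2*(-18) = 36)
D = 36
B(J) = 246 (B(J) = 8 - 1*(-238) = 8 + 238 = 246)
V(p) = 36
B(323 - 1*14) + V(394) = 246 + 36 = 282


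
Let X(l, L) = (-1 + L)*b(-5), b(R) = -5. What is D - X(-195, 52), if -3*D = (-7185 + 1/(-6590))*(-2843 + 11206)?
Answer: 395985991163/19770 ≈ 2.0030e+7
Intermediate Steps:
X(l, L) = 5 - 5*L (X(l, L) = (-1 + L)*(-5) = 5 - 5*L)
D = 395980949813/19770 (D = -(-7185 + 1/(-6590))*(-2843 + 11206)/3 = -(-7185 - 1/6590)*8363/3 = -(-47349151)*8363/19770 = -1/3*(-395980949813/6590) = 395980949813/19770 ≈ 2.0029e+7)
D - X(-195, 52) = 395980949813/19770 - (5 - 5*52) = 395980949813/19770 - (5 - 260) = 395980949813/19770 - 1*(-255) = 395980949813/19770 + 255 = 395985991163/19770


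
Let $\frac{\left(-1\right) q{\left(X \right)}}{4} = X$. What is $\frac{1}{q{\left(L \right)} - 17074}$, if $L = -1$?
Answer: $- \frac{1}{17070} \approx -5.8582 \cdot 10^{-5}$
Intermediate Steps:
$q{\left(X \right)} = - 4 X$
$\frac{1}{q{\left(L \right)} - 17074} = \frac{1}{\left(-4\right) \left(-1\right) - 17074} = \frac{1}{4 - 17074} = \frac{1}{-17070} = - \frac{1}{17070}$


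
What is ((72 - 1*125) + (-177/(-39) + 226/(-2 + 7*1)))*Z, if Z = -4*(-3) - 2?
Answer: -424/13 ≈ -32.615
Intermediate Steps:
Z = 10 (Z = 12 - 2 = 10)
((72 - 1*125) + (-177/(-39) + 226/(-2 + 7*1)))*Z = ((72 - 1*125) + (-177/(-39) + 226/(-2 + 7*1)))*10 = ((72 - 125) + (-177*(-1/39) + 226/(-2 + 7)))*10 = (-53 + (59/13 + 226/5))*10 = (-53 + 3233/65)*10 = -212/65*10 = -424/13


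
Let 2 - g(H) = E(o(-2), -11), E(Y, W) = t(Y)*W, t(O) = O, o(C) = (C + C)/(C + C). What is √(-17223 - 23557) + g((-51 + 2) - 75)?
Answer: 13 + 2*I*√10195 ≈ 13.0 + 201.94*I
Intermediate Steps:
o(C) = 1 (o(C) = (2*C)/((2*C)) = (2*C)*(1/(2*C)) = 1)
E(Y, W) = W*Y (E(Y, W) = Y*W = W*Y)
g(H) = 13 (g(H) = 2 - (-11) = 2 - 1*(-11) = 2 + 11 = 13)
√(-17223 - 23557) + g((-51 + 2) - 75) = √(-17223 - 23557) + 13 = √(-40780) + 13 = 2*I*√10195 + 13 = 13 + 2*I*√10195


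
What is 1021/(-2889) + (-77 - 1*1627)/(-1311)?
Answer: 1194775/1262493 ≈ 0.94636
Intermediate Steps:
1021/(-2889) + (-77 - 1*1627)/(-1311) = 1021*(-1/2889) + (-77 - 1627)*(-1/1311) = -1021/2889 - 1704*(-1/1311) = -1021/2889 + 568/437 = 1194775/1262493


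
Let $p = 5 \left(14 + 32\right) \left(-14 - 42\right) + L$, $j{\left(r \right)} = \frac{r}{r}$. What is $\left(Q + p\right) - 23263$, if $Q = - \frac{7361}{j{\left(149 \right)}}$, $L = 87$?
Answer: $-43417$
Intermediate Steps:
$j{\left(r \right)} = 1$
$Q = -7361$ ($Q = - \frac{7361}{1} = \left(-7361\right) 1 = -7361$)
$p = -12793$ ($p = 5 \left(14 + 32\right) \left(-14 - 42\right) + 87 = 5 \cdot 46 \left(-56\right) + 87 = 5 \left(-2576\right) + 87 = -12880 + 87 = -12793$)
$\left(Q + p\right) - 23263 = \left(-7361 - 12793\right) - 23263 = -20154 - 23263 = -43417$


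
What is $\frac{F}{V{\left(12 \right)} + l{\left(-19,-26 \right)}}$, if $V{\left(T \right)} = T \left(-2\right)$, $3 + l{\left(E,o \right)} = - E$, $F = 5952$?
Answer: $-744$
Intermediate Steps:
$l{\left(E,o \right)} = -3 - E$
$V{\left(T \right)} = - 2 T$
$\frac{F}{V{\left(12 \right)} + l{\left(-19,-26 \right)}} = \frac{5952}{\left(-2\right) 12 - -16} = \frac{5952}{-24 + \left(-3 + 19\right)} = \frac{5952}{-24 + 16} = \frac{5952}{-8} = 5952 \left(- \frac{1}{8}\right) = -744$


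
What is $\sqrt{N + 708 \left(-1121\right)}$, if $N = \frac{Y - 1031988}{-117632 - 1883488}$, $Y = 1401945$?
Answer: $\frac{i \sqrt{22071037281565910}}{166760} \approx 890.88 i$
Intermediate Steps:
$N = - \frac{123319}{667040}$ ($N = \frac{1401945 - 1031988}{-117632 - 1883488} = \frac{369957}{-2001120} = 369957 \left(- \frac{1}{2001120}\right) = - \frac{123319}{667040} \approx -0.18488$)
$\sqrt{N + 708 \left(-1121\right)} = \sqrt{- \frac{123319}{667040} + 708 \left(-1121\right)} = \sqrt{- \frac{123319}{667040} - 793668} = \sqrt{- \frac{529408426039}{667040}} = \frac{i \sqrt{22071037281565910}}{166760}$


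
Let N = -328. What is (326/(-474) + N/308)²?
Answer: 1023040225/333026001 ≈ 3.0720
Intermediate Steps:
(326/(-474) + N/308)² = (326/(-474) - 328/308)² = (326*(-1/474) - 328*1/308)² = (-163/237 - 82/77)² = (-31985/18249)² = 1023040225/333026001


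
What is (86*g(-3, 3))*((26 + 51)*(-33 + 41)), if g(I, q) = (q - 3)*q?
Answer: 0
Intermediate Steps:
g(I, q) = q*(-3 + q) (g(I, q) = (-3 + q)*q = q*(-3 + q))
(86*g(-3, 3))*((26 + 51)*(-33 + 41)) = (86*(3*(-3 + 3)))*((26 + 51)*(-33 + 41)) = (86*(3*0))*(77*8) = (86*0)*616 = 0*616 = 0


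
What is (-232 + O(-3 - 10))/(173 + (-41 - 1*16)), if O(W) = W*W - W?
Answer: -25/58 ≈ -0.43103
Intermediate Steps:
O(W) = W² - W
(-232 + O(-3 - 10))/(173 + (-41 - 1*16)) = (-232 + (-3 - 10)*(-1 + (-3 - 10)))/(173 + (-41 - 1*16)) = (-232 - 13*(-1 - 13))/(173 + (-41 - 16)) = (-232 - 13*(-14))/(173 - 57) = (-232 + 182)/116 = -50*1/116 = -25/58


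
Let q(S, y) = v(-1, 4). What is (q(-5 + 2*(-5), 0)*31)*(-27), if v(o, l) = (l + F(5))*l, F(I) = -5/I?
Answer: -10044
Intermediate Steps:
v(o, l) = l*(-1 + l) (v(o, l) = (l - 5/5)*l = (l - 5*1/5)*l = (l - 1)*l = (-1 + l)*l = l*(-1 + l))
q(S, y) = 12 (q(S, y) = 4*(-1 + 4) = 4*3 = 12)
(q(-5 + 2*(-5), 0)*31)*(-27) = (12*31)*(-27) = 372*(-27) = -10044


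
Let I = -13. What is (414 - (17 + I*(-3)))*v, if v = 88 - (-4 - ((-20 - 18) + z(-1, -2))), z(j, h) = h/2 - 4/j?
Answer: 20406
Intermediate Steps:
z(j, h) = h/2 - 4/j (z(j, h) = h*(1/2) - 4/j = h/2 - 4/j)
v = 57 (v = 88 - (-4 - ((-20 - 18) + ((1/2)*(-2) - 4/(-1)))) = 88 - (-4 - (-38 + (-1 - 4*(-1)))) = 88 - (-4 - (-38 + (-1 + 4))) = 88 - (-4 - (-38 + 3)) = 88 - (-4 - 1*(-35)) = 88 - (-4 + 35) = 88 - 1*31 = 88 - 31 = 57)
(414 - (17 + I*(-3)))*v = (414 - (17 - 13*(-3)))*57 = (414 - (17 + 39))*57 = (414 - 1*56)*57 = (414 - 56)*57 = 358*57 = 20406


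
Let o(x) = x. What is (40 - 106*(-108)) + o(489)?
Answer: 11977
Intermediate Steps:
(40 - 106*(-108)) + o(489) = (40 - 106*(-108)) + 489 = (40 + 11448) + 489 = 11488 + 489 = 11977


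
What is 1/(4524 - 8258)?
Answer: -1/3734 ≈ -0.00026781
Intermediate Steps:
1/(4524 - 8258) = 1/(-3734) = -1/3734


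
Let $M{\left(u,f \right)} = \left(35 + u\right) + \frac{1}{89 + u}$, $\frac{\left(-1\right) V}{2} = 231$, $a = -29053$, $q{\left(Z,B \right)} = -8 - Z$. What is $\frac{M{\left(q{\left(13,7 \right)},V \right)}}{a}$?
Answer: $- \frac{953}{1975604} \approx -0.00048238$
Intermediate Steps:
$V = -462$ ($V = \left(-2\right) 231 = -462$)
$M{\left(u,f \right)} = 35 + u + \frac{1}{89 + u}$
$\frac{M{\left(q{\left(13,7 \right)},V \right)}}{a} = \frac{\frac{1}{89 - 21} \left(3116 + \left(-8 - 13\right)^{2} + 124 \left(-8 - 13\right)\right)}{-29053} = \frac{3116 + \left(-8 - 13\right)^{2} + 124 \left(-8 - 13\right)}{89 - 21} \left(- \frac{1}{29053}\right) = \frac{3116 + \left(-21\right)^{2} + 124 \left(-21\right)}{89 - 21} \left(- \frac{1}{29053}\right) = \frac{3116 + 441 - 2604}{68} \left(- \frac{1}{29053}\right) = \frac{1}{68} \cdot 953 \left(- \frac{1}{29053}\right) = \frac{953}{68} \left(- \frac{1}{29053}\right) = - \frac{953}{1975604}$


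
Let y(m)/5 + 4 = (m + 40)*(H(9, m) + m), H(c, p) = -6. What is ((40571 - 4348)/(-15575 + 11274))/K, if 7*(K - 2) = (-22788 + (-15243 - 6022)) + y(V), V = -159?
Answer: -23051/21159356 ≈ -0.0010894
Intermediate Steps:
y(m) = -20 + 5*(-6 + m)*(40 + m) (y(m) = -20 + 5*((m + 40)*(-6 + m)) = -20 + 5*((40 + m)*(-6 + m)) = -20 + 5*((-6 + m)*(40 + m)) = -20 + 5*(-6 + m)*(40 + m))
K = 54116/7 (K = 2 + ((-22788 + (-15243 - 6022)) + (-1220 + 5*(-159)² + 170*(-159)))/7 = 2 + ((-22788 - 21265) + (-1220 + 5*25281 - 27030))/7 = 2 + (-44053 + (-1220 + 126405 - 27030))/7 = 2 + (-44053 + 98155)/7 = 2 + (⅐)*54102 = 2 + 54102/7 = 54116/7 ≈ 7730.9)
((40571 - 4348)/(-15575 + 11274))/K = ((40571 - 4348)/(-15575 + 11274))/(54116/7) = (36223/(-4301))*(7/54116) = (36223*(-1/4301))*(7/54116) = -3293/391*7/54116 = -23051/21159356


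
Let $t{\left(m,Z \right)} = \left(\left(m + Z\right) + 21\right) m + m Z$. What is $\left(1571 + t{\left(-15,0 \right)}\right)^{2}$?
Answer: $2193361$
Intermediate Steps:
$t{\left(m,Z \right)} = Z m + m \left(21 + Z + m\right)$ ($t{\left(m,Z \right)} = \left(\left(Z + m\right) + 21\right) m + Z m = \left(21 + Z + m\right) m + Z m = m \left(21 + Z + m\right) + Z m = Z m + m \left(21 + Z + m\right)$)
$\left(1571 + t{\left(-15,0 \right)}\right)^{2} = \left(1571 - 15 \left(21 - 15 + 2 \cdot 0\right)\right)^{2} = \left(1571 - 15 \left(21 - 15 + 0\right)\right)^{2} = \left(1571 - 90\right)^{2} = 1481^{2} = 2193361$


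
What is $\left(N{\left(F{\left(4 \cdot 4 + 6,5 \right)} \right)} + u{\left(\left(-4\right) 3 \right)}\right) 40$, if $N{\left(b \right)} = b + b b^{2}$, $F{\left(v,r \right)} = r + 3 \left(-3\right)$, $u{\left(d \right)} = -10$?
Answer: $-3120$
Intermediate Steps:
$F{\left(v,r \right)} = -9 + r$ ($F{\left(v,r \right)} = r - 9 = -9 + r$)
$N{\left(b \right)} = b + b^{3}$
$\left(N{\left(F{\left(4 \cdot 4 + 6,5 \right)} \right)} + u{\left(\left(-4\right) 3 \right)}\right) 40 = \left(\left(\left(-9 + 5\right) + \left(-9 + 5\right)^{3}\right) - 10\right) 40 = \left(\left(-4 + \left(-4\right)^{3}\right) - 10\right) 40 = \left(\left(-4 - 64\right) - 10\right) 40 = \left(-68 - 10\right) 40 = \left(-78\right) 40 = -3120$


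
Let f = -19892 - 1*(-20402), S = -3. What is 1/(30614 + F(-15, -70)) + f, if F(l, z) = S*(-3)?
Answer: 15617731/30623 ≈ 510.00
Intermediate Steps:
F(l, z) = 9 (F(l, z) = -3*(-3) = 9)
f = 510 (f = -19892 + 20402 = 510)
1/(30614 + F(-15, -70)) + f = 1/(30614 + 9) + 510 = 1/30623 + 510 = 15617731/30623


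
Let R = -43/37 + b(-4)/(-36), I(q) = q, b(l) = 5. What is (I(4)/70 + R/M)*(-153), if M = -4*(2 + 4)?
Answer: -2118047/124320 ≈ -17.037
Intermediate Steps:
M = -24 (M = -4*6 = -24)
R = -1733/1332 (R = -43/37 + 5/(-36) = -43*1/37 + 5*(-1/36) = -43/37 - 5/36 = -1733/1332 ≈ -1.3011)
(I(4)/70 + R/M)*(-153) = (4/70 - 1733/1332/(-24))*(-153) = (4*(1/70) - 1733/1332*(-1/24))*(-153) = (2/35 + 1733/31968)*(-153) = (124591/1118880)*(-153) = -2118047/124320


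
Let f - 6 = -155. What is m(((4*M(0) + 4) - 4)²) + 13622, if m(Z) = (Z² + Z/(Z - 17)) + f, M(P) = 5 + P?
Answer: 66440559/383 ≈ 1.7347e+5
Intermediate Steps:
f = -149 (f = 6 - 155 = -149)
m(Z) = -149 + Z² + Z/(-17 + Z) (m(Z) = (Z² + Z/(Z - 17)) - 149 = (Z² + Z/(-17 + Z)) - 149 = -149 + Z² + Z/(-17 + Z))
m(((4*M(0) + 4) - 4)²) + 13622 = (2533 + (((4*(5 + 0) + 4) - 4)²)³ - 148*((4*(5 + 0) + 4) - 4)² - 17*((4*(5 + 0) + 4) - 4)⁴)/(-17 + ((4*(5 + 0) + 4) - 4)²) + 13622 = (2533 + (((4*5 + 4) - 4)²)³ - 148*((4*5 + 4) - 4)² - 17*((4*5 + 4) - 4)⁴)/(-17 + ((4*5 + 4) - 4)²) + 13622 = (2533 + (((20 + 4) - 4)²)³ - 148*((20 + 4) - 4)² - 17*((20 + 4) - 4)⁴)/(-17 + ((20 + 4) - 4)²) + 13622 = (2533 + ((24 - 4)²)³ - 148*(24 - 4)² - 17*(24 - 4)⁴)/(-17 + (24 - 4)²) + 13622 = (2533 + (20²)³ - 148*20² - 17*(20²)²)/(-17 + 20²) + 13622 = (2533 + 400³ - 148*400 - 17*400²)/(-17 + 400) + 13622 = (2533 + 64000000 - 59200 - 17*160000)/383 + 13622 = (2533 + 64000000 - 59200 - 2720000)/383 + 13622 = (1/383)*61223333 + 13622 = 61223333/383 + 13622 = 66440559/383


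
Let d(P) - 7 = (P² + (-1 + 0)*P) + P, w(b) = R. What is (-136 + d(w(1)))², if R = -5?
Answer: 10816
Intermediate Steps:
w(b) = -5
d(P) = 7 + P² (d(P) = 7 + ((P² + (-1 + 0)*P) + P) = 7 + ((P² - P) + P) = 7 + P²)
(-136 + d(w(1)))² = (-136 + (7 + (-5)²))² = (-136 + (7 + 25))² = (-136 + 32)² = (-104)² = 10816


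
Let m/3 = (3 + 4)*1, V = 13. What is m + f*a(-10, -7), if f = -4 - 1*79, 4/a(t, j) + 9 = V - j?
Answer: -101/11 ≈ -9.1818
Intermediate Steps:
a(t, j) = 4/(4 - j) (a(t, j) = 4/(-9 + (13 - j)) = 4/(4 - j))
f = -83 (f = -4 - 79 = -83)
m = 21 (m = 3*((3 + 4)*1) = 3*(7*1) = 3*7 = 21)
m + f*a(-10, -7) = 21 - (-332)/(-4 - 7) = 21 - (-332)/(-11) = 21 - (-332)*(-1)/11 = 21 - 83*4/11 = 21 - 332/11 = -101/11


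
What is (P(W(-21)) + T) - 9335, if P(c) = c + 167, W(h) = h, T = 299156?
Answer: 289967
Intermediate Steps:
P(c) = 167 + c
(P(W(-21)) + T) - 9335 = ((167 - 21) + 299156) - 9335 = (146 + 299156) - 9335 = 299302 - 9335 = 289967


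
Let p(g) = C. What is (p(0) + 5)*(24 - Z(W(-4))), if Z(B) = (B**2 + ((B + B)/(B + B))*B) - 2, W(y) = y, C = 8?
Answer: 182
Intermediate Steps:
p(g) = 8
Z(B) = -2 + B + B**2 (Z(B) = (B**2 + ((2*B)/((2*B)))*B) - 2 = (B**2 + ((2*B)*(1/(2*B)))*B) - 2 = (B**2 + 1*B) - 2 = (B**2 + B) - 2 = (B + B**2) - 2 = -2 + B + B**2)
(p(0) + 5)*(24 - Z(W(-4))) = (8 + 5)*(24 - (-2 - 4 + (-4)**2)) = 13*(24 - (-2 - 4 + 16)) = 13*(24 - 1*10) = 13*(24 - 10) = 13*14 = 182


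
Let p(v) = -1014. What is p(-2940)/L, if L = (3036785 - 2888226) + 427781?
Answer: -507/288170 ≈ -0.0017594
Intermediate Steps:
L = 576340 (L = 148559 + 427781 = 576340)
p(-2940)/L = -1014/576340 = -1014*1/576340 = -507/288170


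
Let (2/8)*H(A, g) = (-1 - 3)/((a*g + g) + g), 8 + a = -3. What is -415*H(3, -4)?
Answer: 1660/9 ≈ 184.44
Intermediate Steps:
a = -11 (a = -8 - 3 = -11)
H(A, g) = 16/(9*g) (H(A, g) = 4*((-1 - 3)/((-11*g + g) + g)) = 4*(-4/(-10*g + g)) = 4*(-4*(-1/(9*g))) = 4*(-(-4)/(9*g)) = 4*(4/(9*g)) = 16/(9*g))
-415*H(3, -4) = -6640/(9*(-4)) = -6640*(-1)/(9*4) = -415*(-4/9) = 1660/9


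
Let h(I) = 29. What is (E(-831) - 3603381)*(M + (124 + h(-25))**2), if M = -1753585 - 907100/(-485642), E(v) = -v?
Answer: 1513512719268612300/242821 ≈ 6.2330e+12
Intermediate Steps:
M = -425806809735/242821 (M = -1753585 - 907100*(-1/485642) = -1753585 + 453550/242821 = -425806809735/242821 ≈ -1.7536e+6)
(E(-831) - 3603381)*(M + (124 + h(-25))**2) = (-1*(-831) - 3603381)*(-425806809735/242821 + (124 + 29)**2) = (831 - 3603381)*(-425806809735/242821 + 153**2) = -3602550*(-425806809735/242821 + 23409) = -3602550*(-420122612946/242821) = 1513512719268612300/242821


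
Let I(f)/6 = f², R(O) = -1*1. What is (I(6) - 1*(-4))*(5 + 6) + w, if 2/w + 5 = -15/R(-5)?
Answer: 12101/5 ≈ 2420.2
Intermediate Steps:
R(O) = -1
w = ⅕ (w = 2/(-5 - 15/(-1)) = 2/(-5 - 15*(-1)) = 2/(-5 + 15) = 2/10 = 2*(⅒) = ⅕ ≈ 0.20000)
I(f) = 6*f²
(I(6) - 1*(-4))*(5 + 6) + w = (6*6² - 1*(-4))*(5 + 6) + ⅕ = (6*36 + 4)*11 + ⅕ = (216 + 4)*11 + ⅕ = 220*11 + ⅕ = 2420 + ⅕ = 12101/5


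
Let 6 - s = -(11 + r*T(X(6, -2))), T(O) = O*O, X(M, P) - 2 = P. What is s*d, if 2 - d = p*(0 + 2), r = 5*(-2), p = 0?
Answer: 34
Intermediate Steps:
X(M, P) = 2 + P
T(O) = O²
r = -10
s = 17 (s = 6 - (-1)*(11 - 10*(2 - 2)²) = 6 - (-1)*(11 - 10*0²) = 6 - (-1)*(11 - 10*0) = 6 - (-1)*(11 + 0) = 6 - (-1)*11 = 6 - 1*(-11) = 6 + 11 = 17)
d = 2 (d = 2 - 0*(0 + 2) = 2 - 0*2 = 2 - 1*0 = 2 + 0 = 2)
s*d = 17*2 = 34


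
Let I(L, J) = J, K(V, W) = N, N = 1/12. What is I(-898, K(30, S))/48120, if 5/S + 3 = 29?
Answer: 1/577440 ≈ 1.7318e-6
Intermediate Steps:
N = 1/12 ≈ 0.083333
S = 5/26 (S = 5/(-3 + 29) = 5/26 ≈ 0.19231)
K(V, W) = 1/12
I(-898, K(30, S))/48120 = (1/12)/48120 = (1/12)*(1/48120) = 1/577440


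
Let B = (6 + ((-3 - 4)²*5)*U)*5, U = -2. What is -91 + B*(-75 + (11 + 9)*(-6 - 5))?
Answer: 713809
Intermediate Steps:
B = -2420 (B = (6 + ((-3 - 4)²*5)*(-2))*5 = (6 + ((-7)²*5)*(-2))*5 = (6 + (49*5)*(-2))*5 = (6 + 245*(-2))*5 = (6 - 490)*5 = -484*5 = -2420)
-91 + B*(-75 + (11 + 9)*(-6 - 5)) = -91 - 2420*(-75 + (11 + 9)*(-6 - 5)) = -91 - 2420*(-75 + 20*(-11)) = -91 - 2420*(-75 - 220) = -91 - 2420*(-295) = -91 + 713900 = 713809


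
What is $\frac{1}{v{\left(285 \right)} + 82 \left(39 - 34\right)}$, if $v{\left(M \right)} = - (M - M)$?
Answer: $\frac{1}{410} \approx 0.002439$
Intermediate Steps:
$v{\left(M \right)} = 0$ ($v{\left(M \right)} = \left(-1\right) 0 = 0$)
$\frac{1}{v{\left(285 \right)} + 82 \left(39 - 34\right)} = \frac{1}{0 + 82 \left(39 - 34\right)} = \frac{1}{0 + 82 \cdot 5} = \frac{1}{0 + 410} = \frac{1}{410}$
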